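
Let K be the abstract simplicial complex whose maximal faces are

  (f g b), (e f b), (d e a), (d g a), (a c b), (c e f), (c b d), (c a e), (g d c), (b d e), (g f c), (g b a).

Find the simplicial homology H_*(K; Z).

H_0 ≅ Z,  H_1 ≅ Z/2Z,  H_2 = 0.

Fix the vertex order a < b < c < d < e < f < g and write every simplex with vertices in increasing order. Then dim K = 2 and the simplices of K are:

  0-simplices (7): a, b, c, d, e, f, g
  1-simplices (18): ab, ac, ad, ae, ag, bc, bd, be, bf, bg, cd, ce, cf, cg, de, dg, ef, fg
  2-simplices (12): abc, abg, ace, ade, adg, bcd, bde, bef, bfg, cdg, cef, cfg

giving chain groups C_0 ≅ Z^7, C_1 ≅ Z^18, C_2 ≅ Z^12.

Boundary ∂_1: C_1 → C_0 maps an edge to its endpoints' difference, ∂[p,q] = q − p. For instance
  ∂ce = e − c.
The 7×18 boundary matrix has rank 6 and Smith normal form diag(1,1,1,1,1,1).

∂_2: C_2 → C_1 acts by ∂[p,q,r] = [q,r] − [p,r] + [p,q]. For instance
  ∂abc = bc − ac + ab,
  ∂bef = ef − bf + be.
This gives a 18×12 integer matrix of rank 12; reducing to Smith normal form yields diagonal entries (1,1,1,1,1,1,1,1,1,1,1,2).

From H_k ≅ ker(∂_k) / im(∂_{k+1}) we obtain:

  H_0: rank C_0 − rank ∂_1 = 7 − 6 = 1, and the invariant factors of ∂_1 are all 1, so H_0 ≅ Z.
  H_1: rank ker ∂_1 − rank ∂_2 = (18 − 6) − 12 = 0, and ∂_2 has invariant factor 2 > 1, so H_1 ≅ Z/2Z.
  H_2: rank ker ∂_2 − rank ∂_3 = (12 − 12) − 0 = 0, and there is no ∂_3, so H_2 ≅ 0.

As a check, the Euler characteristic is 7 − 18 + 12 = 1, which agrees with 1 − 0 + 0 = 1.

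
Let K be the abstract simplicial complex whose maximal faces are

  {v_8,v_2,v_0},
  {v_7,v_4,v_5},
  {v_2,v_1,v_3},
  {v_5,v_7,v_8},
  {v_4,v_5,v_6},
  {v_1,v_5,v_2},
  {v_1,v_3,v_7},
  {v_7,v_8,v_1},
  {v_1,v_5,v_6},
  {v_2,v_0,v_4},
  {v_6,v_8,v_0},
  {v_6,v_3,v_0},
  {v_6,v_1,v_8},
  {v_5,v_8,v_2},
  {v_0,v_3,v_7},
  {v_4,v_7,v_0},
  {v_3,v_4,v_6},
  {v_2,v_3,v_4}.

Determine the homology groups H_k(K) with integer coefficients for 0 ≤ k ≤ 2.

We work with the vertex ordering v_0 < v_1 < v_2 < v_3 < v_4 < v_5 < v_6 < v_7 < v_8. The simplices of K, each written with vertices in increasing order, are:

  0-simplices (9): [v_0], [v_1], [v_2], [v_3], [v_4], [v_5], [v_6], [v_7], [v_8]
  1-simplices (27): (27 of them)
  2-simplices (18): (18 of them)

giving chain groups C_0 ≅ Z^9, C_1 ≅ Z^27, C_2 ≅ Z^18.

Boundary ∂_1: C_1 → C_0 maps an edge to its endpoints' difference, ∂[p,q] = q − p. For instance
  ∂[v_0,v_7] = [v_7] − [v_0].
The resulting 9×27 matrix has rank 8, and its Smith normal form has invariant factors (1,1,1,1,1,1,1,1).

∂_2: C_2 → C_1 acts by ∂[p,q,r] = [q,r] − [p,r] + [p,q]. For instance
  ∂[v_0,v_4,v_7] = [v_4,v_7] − [v_0,v_7] + [v_0,v_4],
  ∂[v_4,v_5,v_7] = [v_5,v_7] − [v_4,v_7] + [v_4,v_5].
This gives a 27×18 integer matrix of rank 18; reducing to Smith normal form yields diagonal entries (1,1,1,1,1,1,1,1,1,1,1,1,1,1,1,1,1,2).

Now H_k = ker ∂_k / im ∂_{k+1}, so:

  H_0: rank C_0 − rank ∂_1 = 9 − 8 = 1, and the invariant factors of ∂_1 are all 1, so H_0 = Z.
  H_1: rank ker ∂_1 − rank ∂_2 = (27 − 8) − 18 = 1, and ∂_2 has invariant factor 2 > 1, so H_1 = Z × Z/2.
  H_2: rank ker ∂_2 − rank ∂_3 = (18 − 18) − 0 = 0, and there is no ∂_3, so H_2 = 0.

H_0 ≅ Z,  H_1 ≅ Z × Z/2,  H_2 = 0.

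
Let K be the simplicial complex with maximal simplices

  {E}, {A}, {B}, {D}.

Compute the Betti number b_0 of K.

b_0 = 4.

Take the total order A < B < D < E on the vertex set. Then K (dimension 0) consists of the simplices:

  0-simplices (4): A, B, D, E

so the chain groups are C_0 ≅ Z^4.

From H_k ≅ ker(∂_k) / im(∂_{k+1}) we obtain:

  H_0: rank C_0 − rank ∂_1 = 4 − 0 = 4, and there is no ∂_1, so H_0 = Z^4.

(K is a triangulation of a set of 4 points.)

Hence the Betti numbers are b_0 = 4.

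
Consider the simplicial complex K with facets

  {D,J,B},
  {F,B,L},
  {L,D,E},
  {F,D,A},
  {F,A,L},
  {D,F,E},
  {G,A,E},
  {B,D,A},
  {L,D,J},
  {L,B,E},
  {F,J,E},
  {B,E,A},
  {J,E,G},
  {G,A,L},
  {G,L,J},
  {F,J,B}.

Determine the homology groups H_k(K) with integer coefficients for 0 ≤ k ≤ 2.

H_0 = Z,  H_1 = Z^2,  H_2 = Z.

Take the total order A < B < D < E < F < G < J < L on the vertex set. Then K (dimension 2) consists of the simplices:

  0-simplices (8): A, B, D, E, F, G, J, L
  1-simplices (24): AB, AD, AE, AF, AG, AL, BD, BE, BF, BJ, BL, DE, DF, DJ, DL, EF, EG, EJ, EL, FJ, FL, GJ, GL, JL
  2-simplices (16): ABD, ABE, ADF, AEG, AFL, AGL, BDJ, BEL, BFJ, BFL, DEF, DEL, DJL, EFJ, EGJ, GJL

so the chain groups are C_0 ≅ Z^8, C_1 ≅ Z^24, C_2 ≅ Z^16.

∂_1: C_1 → C_0 maps an edge to its endpoints' difference, ∂[p,q] = q − p. For instance
  ∂FJ = J − F.
This gives a 8×24 integer matrix of rank 7; reducing to Smith normal form yields diagonal entries (1,1,1,1,1,1,1).

Boundary ∂_2: C_2 → C_1 acts by ∂[p,q,r] = [q,r] − [p,r] + [p,q]. For instance
  ∂DEL = EL − DL + DE,
  ∂AEG = EG − AG + AE.
The 24×16 boundary matrix has rank 15 and Smith normal form diag(1,1,1,1,1,1,1,1,1,1,1,1,1,1,1).

Now H_k = ker ∂_k / im ∂_{k+1}, so:

  H_0: rank C_0 − rank ∂_1 = 8 − 7 = 1, and the invariant factors of ∂_1 are all 1, so H_0 = Z.
  H_1: rank ker ∂_1 − rank ∂_2 = (24 − 7) − 15 = 2, and the invariant factors of ∂_2 are all 1, so H_1 = Z^2.
  H_2: rank ker ∂_2 − rank ∂_3 = (16 − 15) − 0 = 1, and there is no ∂_3, so H_2 = Z.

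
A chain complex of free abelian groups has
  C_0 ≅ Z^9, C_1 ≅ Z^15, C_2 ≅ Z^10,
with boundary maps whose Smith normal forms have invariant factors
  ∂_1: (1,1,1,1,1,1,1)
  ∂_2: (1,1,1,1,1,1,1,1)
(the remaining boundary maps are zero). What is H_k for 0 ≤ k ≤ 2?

H_0: b_0 = 9 − 0 − 7 = 2; torsion from ∂_1 factors > 1: none. So H_0 = Z^2.
H_1: b_1 = 15 − 7 − 8 = 0; torsion from ∂_2 factors > 1: none. So H_1 = 0.
H_2: b_2 = 10 − 8 − 0 = 2; torsion from ∂_3 factors > 1: none. So H_2 = Z^2.

H_0 = Z^2,  H_1 = 0,  H_2 = Z^2.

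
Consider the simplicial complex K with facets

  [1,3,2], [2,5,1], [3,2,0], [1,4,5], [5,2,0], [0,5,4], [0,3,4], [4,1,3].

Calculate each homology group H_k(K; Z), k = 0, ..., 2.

H_0 = Z,  H_1 = 0,  H_2 = Z.

Order the vertices as 0 < 1 < 2 < 3 < 4 < 5. Listing each simplex with vertices in this order, K has dimension 2 with simplices:

  0-simplices (6): [0], [1], [2], [3], [4], [5]
  1-simplices (12): [0,2], [0,3], [0,4], [0,5], [1,2], [1,3], [1,4], [1,5], [2,3], [2,5], [3,4], [4,5]
  2-simplices (8): [0,2,3], [0,2,5], [0,3,4], [0,4,5], [1,2,3], [1,2,5], [1,3,4], [1,4,5]

giving chain groups C_0 ≅ Z^6, C_1 ≅ Z^12, C_2 ≅ Z^8.

The boundary map ∂_1: C_1 → C_0 sends each edge [p,q] (with p < q) to q − p. For instance
  ∂[2,5] = [5] − [2].
This gives a 6×12 integer matrix of rank 5; reducing to Smith normal form yields diagonal entries (1,1,1,1,1).

The boundary map ∂_2: C_2 → C_1 acts by ∂[p,q,r] = [q,r] − [p,r] + [p,q]. For instance
  ∂[1,4,5] = [4,5] − [1,5] + [1,4],
  ∂[0,3,4] = [3,4] − [0,4] + [0,3].
As a 12×8 matrix over Z this has rank 7, with invariant factors (1,1,1,1,1,1,1).

Now H_k = ker ∂_k / im ∂_{k+1}, so:

  H_0: rank C_0 − rank ∂_1 = 6 − 5 = 1, and the invariant factors of ∂_1 are all 1, so H_0 = Z.
  H_1: rank ker ∂_1 − rank ∂_2 = (12 − 5) − 7 = 0, and the invariant factors of ∂_2 are all 1, so H_1 = 0.
  H_2: rank ker ∂_2 − rank ∂_3 = (8 − 7) − 0 = 1, and there is no ∂_3, so H_2 = Z.

As a check, the Euler characteristic is 6 − 12 + 8 = 2, which agrees with 1 − 0 + 1 = 2.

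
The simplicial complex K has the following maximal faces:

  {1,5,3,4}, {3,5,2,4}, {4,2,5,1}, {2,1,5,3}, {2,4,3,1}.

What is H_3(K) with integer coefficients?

H_3 = Z.

Fix the vertex order 1 < 2 < 3 < 4 < 5 and write every simplex with vertices in increasing order. Then dim K = 3 and the simplices of K are:

  0-simplices (5): [1], [2], [3], [4], [5]
  1-simplices (10): [1,2], [1,3], [1,4], [1,5], [2,3], [2,4], [2,5], [3,4], [3,5], [4,5]
  2-simplices (10): [1,2,3], [1,2,4], [1,2,5], [1,3,4], [1,3,5], [1,4,5], [2,3,4], [2,3,5], [2,4,5], [3,4,5]
  3-simplices (5): [1,2,3,4], [1,2,3,5], [1,2,4,5], [1,3,4,5], [2,3,4,5]

Hence C_0 ≅ Z^5, C_1 ≅ Z^10, C_2 ≅ Z^10, C_3 ≅ Z^5.

The boundary map ∂_1: C_1 → C_0 sends each edge [p,q] (with p < q) to q − p. For instance
  ∂[1,2] = [2] − [1].
The 5×10 boundary matrix has rank 4 and Smith normal form diag(1,1,1,1).

∂_2: C_2 → C_1 maps a triangle to the signed sum of its edges. For instance
  ∂[1,4,5] = [4,5] − [1,5] + [1,4],
  ∂[1,3,5] = [3,5] − [1,5] + [1,3].
As a 10×10 matrix over Z this has rank 6, with invariant factors (1,1,1,1,1,1).

The boundary map ∂_3: C_3 → C_2 sends each 3-simplex σ to the alternating sum Σ_i (−1)^i (σ with its i-th vertex removed). For instance
  ∂[1,2,3,4] = [2,3,4] − [1,3,4] + [1,2,4] − [1,2,3],
  ∂[1,2,4,5] = [2,4,5] − [1,4,5] + [1,2,5] − [1,2,4].
This gives a 10×5 integer matrix of rank 4; reducing to Smith normal form yields diagonal entries (1,1,1,1).

Reading off H_k = ker ∂_k / im ∂_{k+1}:

  H_3: rank ker ∂_3 − rank ∂_4 = (5 − 4) − 0 = 1, and there is no ∂_4, so H_3 = Z.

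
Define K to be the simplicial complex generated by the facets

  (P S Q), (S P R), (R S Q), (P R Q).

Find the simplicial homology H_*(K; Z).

H_0 ≅ Z,  H_1 = 0,  H_2 ≅ Z.

K has 4 vertices, 6 edges, 4 triangles.
rank ∂_0 = 0, rank ∂_1 = 3 ⇒ b_0 = 4 − 0 − 3 = 1; all invariant factors of ∂_1 are 1 so no torsion. So H_0 = Z.
rank ∂_1 = 3, rank ∂_2 = 3 ⇒ b_1 = 6 − 3 − 3 = 0; all invariant factors of ∂_2 are 1 so no torsion. So H_1 = 0.
rank ∂_2 = 3, rank ∂_3 = 0 ⇒ b_2 = 4 − 3 − 0 = 1. So H_2 = Z.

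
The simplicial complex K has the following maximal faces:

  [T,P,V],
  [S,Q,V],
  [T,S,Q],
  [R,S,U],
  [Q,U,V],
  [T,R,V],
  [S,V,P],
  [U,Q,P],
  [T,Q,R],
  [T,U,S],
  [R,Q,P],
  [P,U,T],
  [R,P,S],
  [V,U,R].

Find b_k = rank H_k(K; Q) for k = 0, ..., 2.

b_0 = 1, b_1 = 2, b_2 = 1.

Order the vertices as P < Q < R < S < T < U < V. Listing each simplex with vertices in this order, K has dimension 2 with simplices:

  0-simplices (7): P, Q, R, S, T, U, V
  1-simplices (21): PQ, PR, PS, PT, PU, PV, QR, QS, QT, QU, QV, RS, RT, RU, RV, ST, SU, SV, TU, TV, UV
  2-simplices (14): PQR, PQU, PRS, PSV, PTU, PTV, QRT, QST, QSV, QUV, RSU, RTV, RUV, STU

so the chain groups are C_0 ≅ Z^7, C_1 ≅ Z^21, C_2 ≅ Z^14.

The boundary map ∂_1: C_1 → C_0 maps an edge to its endpoints' difference, ∂[p,q] = q − p. For instance
  ∂UV = V − U.
As a 7×21 matrix over Z this has rank 6, with invariant factors (1,1,1,1,1,1).

The boundary map ∂_2: C_2 → C_1 sends each 2-simplex [p,q,r] to [q,r] − [p,r] + [p,q]. For instance
  ∂RUV = UV − RV + RU,
  ∂PRS = RS − PS + PR.
The resulting 21×14 matrix has rank 13, and its Smith normal form has invariant factors (1,1,1,1,1,1,1,1,1,1,1,1,1).

Computing H_k = (kernel of ∂_k) / (image of ∂_{k+1}):

  H_0: rank C_0 − rank ∂_1 = 7 − 6 = 1, and the invariant factors of ∂_1 are all 1, so H_0 = Z.
  H_1: rank ker ∂_1 − rank ∂_2 = (21 − 6) − 13 = 2, and the invariant factors of ∂_2 are all 1, so H_1 = Z^2.
  H_2: rank ker ∂_2 − rank ∂_3 = (14 − 13) − 0 = 1, and there is no ∂_3, so H_2 = Z.

(K is a triangulation of the torus T^2.)

Hence the Betti numbers are b_0 = 1, b_1 = 2, b_2 = 1.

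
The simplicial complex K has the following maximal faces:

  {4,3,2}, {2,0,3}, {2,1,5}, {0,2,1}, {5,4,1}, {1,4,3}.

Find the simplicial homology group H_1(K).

H_1 ≅ Z.

We work with the vertex ordering 0 < 1 < 2 < 3 < 4 < 5. The simplices of K, each written with vertices in increasing order, are:

  0-simplices (6): [0], [1], [2], [3], [4], [5]
  1-simplices (12): [0,1], [0,2], [0,3], [1,2], [1,3], [1,4], [1,5], [2,3], [2,4], [2,5], [3,4], [4,5]
  2-simplices (6): [0,1,2], [0,2,3], [1,2,5], [1,3,4], [1,4,5], [2,3,4]

Hence C_0 ≅ Z^6, C_1 ≅ Z^12, C_2 ≅ Z^6.

The boundary map ∂_1: C_1 → C_0 is given by ∂[p,q] = [q] − [p].
This gives a 6×12 integer matrix of rank 5; reducing to Smith normal form yields diagonal entries (1,1,1,1,1).

∂_2: C_2 → C_1 maps a triangle to the signed sum of its edges. For instance
  ∂[1,4,5] = [4,5] − [1,5] + [1,4],
  ∂[1,3,4] = [3,4] − [1,4] + [1,3].
The resulting 12×6 matrix has rank 6, and its Smith normal form has invariant factors (1,1,1,1,1,1).

Now H_k = ker ∂_k / im ∂_{k+1}, so:

  H_1: rank ker ∂_1 − rank ∂_2 = (12 − 5) − 6 = 1, and the invariant factors of ∂_2 are all 1, so H_1 ≅ Z.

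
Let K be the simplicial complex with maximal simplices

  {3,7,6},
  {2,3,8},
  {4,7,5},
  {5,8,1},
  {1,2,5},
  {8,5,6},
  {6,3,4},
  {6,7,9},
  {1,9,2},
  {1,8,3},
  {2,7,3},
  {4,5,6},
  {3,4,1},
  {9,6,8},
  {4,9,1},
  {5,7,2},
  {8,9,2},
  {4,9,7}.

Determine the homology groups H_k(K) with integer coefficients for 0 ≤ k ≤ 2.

Fix the vertex order 1 < 2 < 3 < 4 < 5 < 6 < 7 < 8 < 9 and write every simplex with vertices in increasing order. Then dim K = 2 and the simplices of K are:

  0-simplices (9): [1], [2], [3], [4], [5], [6], [7], [8], [9]
  1-simplices (27): (27 of them)
  2-simplices (18): [1,2,5], [1,2,9], [1,3,4], [1,3,8], [1,4,9], [1,5,8], [2,3,7], [2,3,8], [2,5,7], [2,8,9], [3,4,6], [3,6,7], [4,5,6], [4,5,7], [4,7,9], [5,6,8], [6,7,9], [6,8,9]

so the chain groups are C_0 ≅ Z^9, C_1 ≅ Z^27, C_2 ≅ Z^18.

∂_1: C_1 → C_0 is given by ∂[p,q] = [q] − [p]. For instance
  ∂[3,4] = [4] − [3].
This gives a 9×27 integer matrix of rank 8; reducing to Smith normal form yields diagonal entries (1,1,1,1,1,1,1,1).

∂_2: C_2 → C_1 maps a triangle to the signed sum of its edges. For instance
  ∂[1,5,8] = [5,8] − [1,8] + [1,5],
  ∂[4,5,7] = [5,7] − [4,7] + [4,5].
This gives a 27×18 integer matrix of rank 18; reducing to Smith normal form yields diagonal entries (1,1,1,1,1,1,1,1,1,1,1,1,1,1,1,1,1,2).

From H_k ≅ ker(∂_k) / im(∂_{k+1}) we obtain:

  H_0: rank C_0 − rank ∂_1 = 9 − 8 = 1, and the invariant factors of ∂_1 are all 1, so H_0 ≅ Z.
  H_1: rank ker ∂_1 − rank ∂_2 = (27 − 8) − 18 = 1, and ∂_2 has invariant factor 2 > 1, so H_1 ≅ Z ⊕ Z/2Z.
  H_2: rank ker ∂_2 − rank ∂_3 = (18 − 18) − 0 = 0, and there is no ∂_3, so H_2 ≅ 0.

(K is a triangulation of the Klein bottle.)

H_0 = Z,  H_1 = Z ⊕ Z/2Z,  H_2 = 0.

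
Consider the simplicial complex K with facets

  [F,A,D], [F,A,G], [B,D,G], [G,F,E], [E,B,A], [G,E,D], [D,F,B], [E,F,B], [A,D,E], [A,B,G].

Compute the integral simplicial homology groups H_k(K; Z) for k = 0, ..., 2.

H_0 = Z,  H_1 = Z/2,  H_2 = 0.

We work with the vertex ordering A < B < D < E < F < G. The simplices of K, each written with vertices in increasing order, are:

  0-simplices (6): A, B, D, E, F, G
  1-simplices (15): AB, AD, AE, AF, AG, BD, BE, BF, BG, DE, DF, DG, EF, EG, FG
  2-simplices (10): ABE, ABG, ADE, ADF, AFG, BDF, BDG, BEF, DEG, EFG

so the chain groups are C_0 ≅ Z^6, C_1 ≅ Z^15, C_2 ≅ Z^10.

Boundary ∂_1: C_1 → C_0 maps an edge to its endpoints' difference, ∂[p,q] = q − p. For instance
  ∂BG = G − B.
The 6×15 boundary matrix has rank 5 and Smith normal form diag(1,1,1,1,1).

∂_2: C_2 → C_1 sends each 2-simplex [p,q,r] to [q,r] − [p,r] + [p,q]. For instance
  ∂ABE = BE − AE + AB,
  ∂BDG = DG − BG + BD.
The 15×10 boundary matrix has rank 10 and Smith normal form diag(1,1,1,1,1,1,1,1,1,2).

Reading off H_k = ker ∂_k / im ∂_{k+1}:

  H_0: rank C_0 − rank ∂_1 = 6 − 5 = 1, and the invariant factors of ∂_1 are all 1, so H_0 ≅ Z.
  H_1: rank ker ∂_1 − rank ∂_2 = (15 − 5) − 10 = 0, and ∂_2 has invariant factor 2 > 1, so H_1 ≅ Z/2.
  H_2: rank ker ∂_2 − rank ∂_3 = (10 − 10) − 0 = 0, and there is no ∂_3, so H_2 ≅ 0.

(K is a triangulation of the real projective plane RP^2.)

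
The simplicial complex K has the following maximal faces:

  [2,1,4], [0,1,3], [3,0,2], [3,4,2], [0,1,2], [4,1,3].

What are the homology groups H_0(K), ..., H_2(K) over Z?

H_0 = Z,  H_1 = 0,  H_2 = Z.

Take the total order 0 < 1 < 2 < 3 < 4 on the vertex set. Then K (dimension 2) consists of the simplices:

  0-simplices (5): [0], [1], [2], [3], [4]
  1-simplices (9): [0,1], [0,2], [0,3], [1,2], [1,3], [1,4], [2,3], [2,4], [3,4]
  2-simplices (6): [0,1,2], [0,1,3], [0,2,3], [1,2,4], [1,3,4], [2,3,4]

Hence C_0 ≅ Z^5, C_1 ≅ Z^9, C_2 ≅ Z^6.

Boundary ∂_1: C_1 → C_0 sends each edge [p,q] (with p < q) to q − p.
The 5×9 boundary matrix has rank 4 and Smith normal form diag(1,1,1,1).

∂_2: C_2 → C_1 maps a triangle to the signed sum of its edges. For instance
  ∂[0,1,2] = [1,2] − [0,2] + [0,1],
  ∂[2,3,4] = [3,4] − [2,4] + [2,3].
As a 9×6 matrix over Z this has rank 5, with invariant factors (1,1,1,1,1).

Computing H_k = (kernel of ∂_k) / (image of ∂_{k+1}):

  H_0: rank C_0 − rank ∂_1 = 5 − 4 = 1, and the invariant factors of ∂_1 are all 1, so H_0 ≅ Z.
  H_1: rank ker ∂_1 − rank ∂_2 = (9 − 4) − 5 = 0, and the invariant factors of ∂_2 are all 1, so H_1 ≅ 0.
  H_2: rank ker ∂_2 − rank ∂_3 = (6 − 5) − 0 = 1, and there is no ∂_3, so H_2 ≅ Z.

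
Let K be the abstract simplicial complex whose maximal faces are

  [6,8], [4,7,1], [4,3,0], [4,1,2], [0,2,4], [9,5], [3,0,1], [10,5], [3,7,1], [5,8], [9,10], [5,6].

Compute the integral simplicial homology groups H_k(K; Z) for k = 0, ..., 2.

We work with the vertex ordering 0 < 1 < 2 < 3 < 4 < 5 < 6 < 7 < 8 < 9 < 10. The simplices of K, each written with vertices in increasing order, are:

  0-simplices (11): [0], [1], [2], [3], [4], [5], [6], [7], [8], [9], [10]
  1-simplices (18): [0,1], [0,2], [0,3], [0,4], [1,2], [1,3], [1,4], [1,7], [2,4], [3,4], [3,7], [4,7], [5,6], [5,8], [5,9], [5,10], [6,8], [9,10]
  2-simplices (6): [0,1,3], [0,2,4], [0,3,4], [1,2,4], [1,3,7], [1,4,7]

giving chain groups C_0 ≅ Z^11, C_1 ≅ Z^18, C_2 ≅ Z^6.

∂_1: C_1 → C_0 is given by ∂[p,q] = [q] − [p].
This gives a 11×18 integer matrix of rank 9; reducing to Smith normal form yields diagonal entries (1,1,1,1,1,1,1,1,1).

The boundary map ∂_2: C_2 → C_1 sends each 2-simplex [p,q,r] to [q,r] − [p,r] + [p,q]. For instance
  ∂[0,3,4] = [3,4] − [0,4] + [0,3],
  ∂[1,3,7] = [3,7] − [1,7] + [1,3].
The resulting 18×6 matrix has rank 6, and its Smith normal form has invariant factors (1,1,1,1,1,1).

Computing H_k = (kernel of ∂_k) / (image of ∂_{k+1}):

  H_0: rank C_0 − rank ∂_1 = 11 − 9 = 2, and the invariant factors of ∂_1 are all 1, so H_0 = Z^2.
  H_1: rank ker ∂_1 − rank ∂_2 = (18 − 9) − 6 = 3, and the invariant factors of ∂_2 are all 1, so H_1 = Z^3.
  H_2: rank ker ∂_2 − rank ∂_3 = (6 − 6) − 0 = 0, and there is no ∂_3, so H_2 = 0.

(K is a triangulation of the disjoint union of a wedge of 2 circles and the cylinder S^1 x I.)

H_0 ≅ Z^2,  H_1 ≅ Z^3,  H_2 = 0.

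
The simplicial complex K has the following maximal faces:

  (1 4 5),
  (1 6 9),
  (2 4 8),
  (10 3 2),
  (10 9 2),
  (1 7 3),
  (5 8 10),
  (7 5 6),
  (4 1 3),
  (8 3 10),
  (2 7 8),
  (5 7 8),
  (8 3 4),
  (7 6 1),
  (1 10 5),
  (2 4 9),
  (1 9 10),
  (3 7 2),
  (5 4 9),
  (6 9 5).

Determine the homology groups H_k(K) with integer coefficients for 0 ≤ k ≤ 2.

K has 10 vertices, 30 edges, 20 triangles.
rank ∂_0 = 0, rank ∂_1 = 9 ⇒ b_0 = 10 − 0 − 9 = 1; all invariant factors of ∂_1 are 1 so no torsion. So H_0 ≅ Z.
rank ∂_1 = 9, rank ∂_2 = 20 ⇒ b_1 = 30 − 9 − 20 = 1; ∂_2 has invariant factor(s) [2] giving torsion. So H_1 ≅ Z ⊕ Z/2.
rank ∂_2 = 20, rank ∂_3 = 0 ⇒ b_2 = 20 − 20 − 0 = 0. So H_2 ≅ 0.

H_0 = Z,  H_1 = Z ⊕ Z/2,  H_2 = 0.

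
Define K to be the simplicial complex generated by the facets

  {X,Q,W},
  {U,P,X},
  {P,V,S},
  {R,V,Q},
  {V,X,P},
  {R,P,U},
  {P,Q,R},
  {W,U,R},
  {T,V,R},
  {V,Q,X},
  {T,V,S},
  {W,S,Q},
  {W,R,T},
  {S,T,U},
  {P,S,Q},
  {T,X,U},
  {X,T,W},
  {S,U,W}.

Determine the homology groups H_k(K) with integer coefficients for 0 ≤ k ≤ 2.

Order the vertices as P < Q < R < S < T < U < V < W < X. Listing each simplex with vertices in this order, K has dimension 2 with simplices:

  0-simplices (9): P, Q, R, S, T, U, V, W, X
  1-simplices (27): PQ, PR, PS, PU, PV, PX, QR, QS, QV, QW, QX, RT, RU, RV, RW, ST, SU, SV, SW, TU, TV, TW, TX, UW, UX, VX, WX
  2-simplices (18): PQR, PQS, PRU, PSV, PUX, PVX, QRV, QSW, QVX, QWX, RTV, RTW, RUW, STU, STV, SUW, TUX, TWX

Hence C_0 ≅ Z^9, C_1 ≅ Z^27, C_2 ≅ Z^18.

Boundary ∂_1: C_1 → C_0 is given by ∂[p,q] = [q] − [p].
The 9×27 boundary matrix has rank 8 and Smith normal form diag(1,1,1,1,1,1,1,1).

The boundary map ∂_2: C_2 → C_1 maps a triangle to the signed sum of its edges. For instance
  ∂QSW = SW − QW + QS,
  ∂RUW = UW − RW + RU.
As a 27×18 matrix over Z this has rank 18, with invariant factors (1,1,1,1,1,1,1,1,1,1,1,1,1,1,1,1,1,2).

Computing H_k = (kernel of ∂_k) / (image of ∂_{k+1}):

  H_0: rank C_0 − rank ∂_1 = 9 − 8 = 1, and the invariant factors of ∂_1 are all 1, so H_0 ≅ Z.
  H_1: rank ker ∂_1 − rank ∂_2 = (27 − 8) − 18 = 1, and ∂_2 has invariant factor 2 > 1, so H_1 ≅ Z ⊕ Z/2.
  H_2: rank ker ∂_2 − rank ∂_3 = (18 − 18) − 0 = 0, and there is no ∂_3, so H_2 ≅ 0.

As a check, the Euler characteristic is 9 − 27 + 18 = 0, which agrees with 1 − 1 + 0 = 0.

H_0 = Z,  H_1 = Z ⊕ Z/2,  H_2 = 0.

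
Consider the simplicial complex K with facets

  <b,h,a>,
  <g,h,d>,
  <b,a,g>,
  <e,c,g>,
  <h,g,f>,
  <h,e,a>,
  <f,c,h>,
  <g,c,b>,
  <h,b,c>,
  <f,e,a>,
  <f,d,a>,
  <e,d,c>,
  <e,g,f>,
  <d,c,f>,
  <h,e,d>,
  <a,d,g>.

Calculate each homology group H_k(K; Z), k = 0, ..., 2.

H_0 ≅ Z,  H_1 ≅ Z^2,  H_2 ≅ Z.

Take the total order a < b < c < d < e < f < g < h on the vertex set. Then K (dimension 2) consists of the simplices:

  0-simplices (8): a, b, c, d, e, f, g, h
  1-simplices (24): ab, ad, ae, af, ag, ah, bc, bg, bh, cd, ce, cf, cg, ch, de, df, dg, dh, ef, eg, eh, fg, fh, gh
  2-simplices (16): abg, abh, adf, adg, aef, aeh, bcg, bch, cde, cdf, ceg, cfh, deh, dgh, efg, fgh

so the chain groups are C_0 ≅ Z^8, C_1 ≅ Z^24, C_2 ≅ Z^16.

Boundary ∂_1: C_1 → C_0 sends each edge [p,q] (with p < q) to q − p. For instance
  ∂fg = g − f.
As a 8×24 matrix over Z this has rank 7, with invariant factors (1,1,1,1,1,1,1).

Boundary ∂_2: C_2 → C_1 acts by ∂[p,q,r] = [q,r] − [p,r] + [p,q]. For instance
  ∂dgh = gh − dh + dg,
  ∂aef = ef − af + ae.
The 24×16 boundary matrix has rank 15 and Smith normal form diag(1,1,1,1,1,1,1,1,1,1,1,1,1,1,1).

Computing H_k = (kernel of ∂_k) / (image of ∂_{k+1}):

  H_0: rank C_0 − rank ∂_1 = 8 − 7 = 1, and the invariant factors of ∂_1 are all 1, so H_0 ≅ Z.
  H_1: rank ker ∂_1 − rank ∂_2 = (24 − 7) − 15 = 2, and the invariant factors of ∂_2 are all 1, so H_1 ≅ Z^2.
  H_2: rank ker ∂_2 − rank ∂_3 = (16 − 15) − 0 = 1, and there is no ∂_3, so H_2 ≅ Z.

(K is a triangulation of the torus T^2.)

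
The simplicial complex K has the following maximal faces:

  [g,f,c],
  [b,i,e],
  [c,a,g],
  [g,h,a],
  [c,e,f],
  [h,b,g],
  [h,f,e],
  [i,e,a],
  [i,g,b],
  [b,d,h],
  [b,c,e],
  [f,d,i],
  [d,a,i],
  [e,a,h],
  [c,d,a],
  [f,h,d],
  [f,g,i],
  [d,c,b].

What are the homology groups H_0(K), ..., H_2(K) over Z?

K has 9 vertices, 27 edges, 18 triangles.
rank ∂_0 = 0, rank ∂_1 = 8 ⇒ b_0 = 9 − 0 − 8 = 1; all invariant factors of ∂_1 are 1 so no torsion. So H_0 = Z.
rank ∂_1 = 8, rank ∂_2 = 17 ⇒ b_1 = 27 − 8 − 17 = 2; all invariant factors of ∂_2 are 1 so no torsion. So H_1 = Z^2.
rank ∂_2 = 17, rank ∂_3 = 0 ⇒ b_2 = 18 − 17 − 0 = 1. So H_2 = Z.

H_0 ≅ Z,  H_1 ≅ Z^2,  H_2 ≅ Z.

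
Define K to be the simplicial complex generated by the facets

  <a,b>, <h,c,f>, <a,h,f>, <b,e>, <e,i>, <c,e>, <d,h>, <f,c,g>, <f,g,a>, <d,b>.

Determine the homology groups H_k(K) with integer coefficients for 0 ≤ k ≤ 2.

Order the vertices as a < b < c < d < e < f < g < h < i. Listing each simplex with vertices in this order, K has dimension 2 with simplices:

  0-simplices (9): a, b, c, d, e, f, g, h, i
  1-simplices (14): ab, af, ag, ah, bd, be, ce, cf, cg, ch, dh, ei, fg, fh
  2-simplices (4): afg, afh, cfg, cfh

giving chain groups C_0 ≅ Z^9, C_1 ≅ Z^14, C_2 ≅ Z^4.

Boundary ∂_1: C_1 → C_0 sends each edge [p,q] (with p < q) to q − p.
This gives a 9×14 integer matrix of rank 8; reducing to Smith normal form yields diagonal entries (1,1,1,1,1,1,1,1).

The boundary map ∂_2: C_2 → C_1 maps a triangle to the signed sum of its edges. For instance
  ∂afg = fg − ag + af,
  ∂cfh = fh − ch + cf.
This gives a 14×4 integer matrix of rank 4; reducing to Smith normal form yields diagonal entries (1,1,1,1).

Computing H_k = (kernel of ∂_k) / (image of ∂_{k+1}):

  H_0: rank C_0 − rank ∂_1 = 9 − 8 = 1, and the invariant factors of ∂_1 are all 1, so H_0 ≅ Z.
  H_1: rank ker ∂_1 − rank ∂_2 = (14 − 8) − 4 = 2, and the invariant factors of ∂_2 are all 1, so H_1 ≅ Z^2.
  H_2: rank ker ∂_2 − rank ∂_3 = (4 − 4) − 0 = 0, and there is no ∂_3, so H_2 ≅ 0.

H_0 ≅ Z,  H_1 ≅ Z^2,  H_2 = 0.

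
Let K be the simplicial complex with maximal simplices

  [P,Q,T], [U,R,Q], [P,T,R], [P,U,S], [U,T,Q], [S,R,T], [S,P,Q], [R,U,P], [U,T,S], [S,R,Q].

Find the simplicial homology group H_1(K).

We work with the vertex ordering P < Q < R < S < T < U. The simplices of K, each written with vertices in increasing order, are:

  0-simplices (6): P, Q, R, S, T, U
  1-simplices (15): PQ, PR, PS, PT, PU, QR, QS, QT, QU, RS, RT, RU, ST, SU, TU
  2-simplices (10): PQS, PQT, PRT, PRU, PSU, QRS, QRU, QTU, RST, STU

so the chain groups are C_0 ≅ Z^6, C_1 ≅ Z^15, C_2 ≅ Z^10.

The boundary map ∂_1: C_1 → C_0 maps an edge to its endpoints' difference, ∂[p,q] = q − p. For instance
  ∂QR = R − Q.
This gives a 6×15 integer matrix of rank 5; reducing to Smith normal form yields diagonal entries (1,1,1,1,1).

The boundary map ∂_2: C_2 → C_1 acts by ∂[p,q,r] = [q,r] − [p,r] + [p,q]. For instance
  ∂PQT = QT − PT + PQ,
  ∂QRS = RS − QS + QR.
The resulting 15×10 matrix has rank 10, and its Smith normal form has invariant factors (1,1,1,1,1,1,1,1,1,2).

From H_k ≅ ker(∂_k) / im(∂_{k+1}) we obtain:

  H_1: rank ker ∂_1 − rank ∂_2 = (15 − 5) − 10 = 0, and ∂_2 has invariant factor 2 > 1, so H_1 = Z/2Z.

H_1 ≅ Z/2Z.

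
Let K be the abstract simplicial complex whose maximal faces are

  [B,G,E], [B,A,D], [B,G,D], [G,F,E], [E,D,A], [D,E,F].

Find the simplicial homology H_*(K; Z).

Take the total order A < B < D < E < F < G on the vertex set. Then K (dimension 2) consists of the simplices:

  0-simplices (6): A, B, D, E, F, G
  1-simplices (12): AB, AD, AE, BD, BE, BG, DE, DF, DG, EF, EG, FG
  2-simplices (6): ABD, ADE, BDG, BEG, DEF, EFG

so the chain groups are C_0 ≅ Z^6, C_1 ≅ Z^12, C_2 ≅ Z^6.

Boundary ∂_1: C_1 → C_0 sends each edge [p,q] (with p < q) to q − p. For instance
  ∂BG = G − B.
As a 6×12 matrix over Z this has rank 5, with invariant factors (1,1,1,1,1).

Boundary ∂_2: C_2 → C_1 sends each 2-simplex [p,q,r] to [q,r] − [p,r] + [p,q]. For instance
  ∂DEF = EF − DF + DE,
  ∂ABD = BD − AD + AB.
As a 12×6 matrix over Z this has rank 6, with invariant factors (1,1,1,1,1,1).

From H_k ≅ ker(∂_k) / im(∂_{k+1}) we obtain:

  H_0: rank C_0 − rank ∂_1 = 6 − 5 = 1, and the invariant factors of ∂_1 are all 1, so H_0 ≅ Z.
  H_1: rank ker ∂_1 − rank ∂_2 = (12 − 5) − 6 = 1, and the invariant factors of ∂_2 are all 1, so H_1 ≅ Z.
  H_2: rank ker ∂_2 − rank ∂_3 = (6 − 6) − 0 = 0, and there is no ∂_3, so H_2 ≅ 0.

H_0 ≅ Z,  H_1 ≅ Z,  H_2 = 0.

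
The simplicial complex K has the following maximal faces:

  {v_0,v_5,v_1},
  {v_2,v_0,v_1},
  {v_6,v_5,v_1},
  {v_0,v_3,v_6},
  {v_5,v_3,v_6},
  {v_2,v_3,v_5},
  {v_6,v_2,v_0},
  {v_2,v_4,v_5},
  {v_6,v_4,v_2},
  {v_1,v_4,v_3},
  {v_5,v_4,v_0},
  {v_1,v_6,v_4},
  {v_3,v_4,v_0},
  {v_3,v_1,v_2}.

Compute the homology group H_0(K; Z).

Order the vertices as v_0 < v_1 < v_2 < v_3 < v_4 < v_5 < v_6. Listing each simplex with vertices in this order, K has dimension 2 with simplices:

  0-simplices (7): [v_0], [v_1], [v_2], [v_3], [v_4], [v_5], [v_6]
  1-simplices (21): (21 of them)
  2-simplices (14): (14 of them)

giving chain groups C_0 ≅ Z^7, C_1 ≅ Z^21, C_2 ≅ Z^14.

∂_1: C_1 → C_0 is given by ∂[p,q] = [q] − [p].
The resulting 7×21 matrix has rank 6, and its Smith normal form has invariant factors (1,1,1,1,1,1).

Boundary ∂_2: C_2 → C_1 sends each 2-simplex [p,q,r] to [q,r] − [p,r] + [p,q]. For instance
  ∂[v_0,v_3,v_6] = [v_3,v_6] − [v_0,v_6] + [v_0,v_3],
  ∂[v_0,v_2,v_6] = [v_2,v_6] − [v_0,v_6] + [v_0,v_2].
The resulting 21×14 matrix has rank 13, and its Smith normal form has invariant factors (1,1,1,1,1,1,1,1,1,1,1,1,1).

Reading off H_k = ker ∂_k / im ∂_{k+1}:

  H_0: rank C_0 − rank ∂_1 = 7 − 6 = 1, and the invariant factors of ∂_1 are all 1, so H_0 = Z.

(K is a triangulation of the torus T^2.)

H_0 = Z.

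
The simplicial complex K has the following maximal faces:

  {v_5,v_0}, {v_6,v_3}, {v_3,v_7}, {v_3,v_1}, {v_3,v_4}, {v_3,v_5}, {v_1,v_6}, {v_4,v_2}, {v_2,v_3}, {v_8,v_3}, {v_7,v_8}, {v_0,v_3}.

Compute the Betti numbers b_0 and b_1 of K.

Take the total order v_0 < v_1 < v_2 < v_3 < v_4 < v_5 < v_6 < v_7 < v_8 on the vertex set. Then K (dimension 1) consists of the simplices:

  0-simplices (9): [v_0], [v_1], [v_2], [v_3], [v_4], [v_5], [v_6], [v_7], [v_8]
  1-simplices (12): [v_0,v_3], [v_0,v_5], [v_1,v_3], [v_1,v_6], [v_2,v_3], [v_2,v_4], [v_3,v_4], [v_3,v_5], [v_3,v_6], [v_3,v_7], [v_3,v_8], [v_7,v_8]

giving chain groups C_0 ≅ Z^9, C_1 ≅ Z^12.

Boundary ∂_1: C_1 → C_0 is given by ∂[p,q] = [q] − [p]. For instance
  ∂[v_0,v_5] = [v_5] − [v_0].
The 9×12 boundary matrix has rank 8 and Smith normal form diag(1,1,1,1,1,1,1,1).

Computing H_k = (kernel of ∂_k) / (image of ∂_{k+1}):

  H_0: rank C_0 − rank ∂_1 = 9 − 8 = 1, and the invariant factors of ∂_1 are all 1, so H_0 = Z.
  H_1: rank ker ∂_1 − rank ∂_2 = (12 − 8) − 0 = 4, and there is no ∂_2, so H_1 = Z^4.

Hence the Betti numbers are b_0 = 1, b_1 = 4.

b_0 = 1, b_1 = 4.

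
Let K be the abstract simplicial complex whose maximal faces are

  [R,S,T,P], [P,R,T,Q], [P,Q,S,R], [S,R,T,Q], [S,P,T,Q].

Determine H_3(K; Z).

H_3 = Z.

Order the vertices as P < Q < R < S < T. Listing each simplex with vertices in this order, K has dimension 3 with simplices:

  0-simplices (5): P, Q, R, S, T
  1-simplices (10): PQ, PR, PS, PT, QR, QS, QT, RS, RT, ST
  2-simplices (10): PQR, PQS, PQT, PRS, PRT, PST, QRS, QRT, QST, RST
  3-simplices (5): PQRS, PQRT, PQST, PRST, QRST

Hence C_0 ≅ Z^5, C_1 ≅ Z^10, C_2 ≅ Z^10, C_3 ≅ Z^5.

Boundary ∂_1: C_1 → C_0 sends each edge [p,q] (with p < q) to q − p.
This gives a 5×10 integer matrix of rank 4; reducing to Smith normal form yields diagonal entries (1,1,1,1).

Boundary ∂_2: C_2 → C_1 sends each 2-simplex [p,q,r] to [q,r] − [p,r] + [p,q]. For instance
  ∂PRT = RT − PT + PR,
  ∂PQR = QR − PR + PQ.
The 10×10 boundary matrix has rank 6 and Smith normal form diag(1,1,1,1,1,1).

The boundary map ∂_3: C_3 → C_2 sends each 3-simplex σ to the alternating sum Σ_i (−1)^i (σ with its i-th vertex removed). For instance
  ∂PRST = RST − PST + PRT − PRS,
  ∂PQST = QST − PST + PQT − PQS.
The 10×5 boundary matrix has rank 4 and Smith normal form diag(1,1,1,1).

Computing H_k = (kernel of ∂_k) / (image of ∂_{k+1}):

  H_3: rank ker ∂_3 − rank ∂_4 = (5 − 4) − 0 = 1, and there is no ∂_4, so H_3 ≅ Z.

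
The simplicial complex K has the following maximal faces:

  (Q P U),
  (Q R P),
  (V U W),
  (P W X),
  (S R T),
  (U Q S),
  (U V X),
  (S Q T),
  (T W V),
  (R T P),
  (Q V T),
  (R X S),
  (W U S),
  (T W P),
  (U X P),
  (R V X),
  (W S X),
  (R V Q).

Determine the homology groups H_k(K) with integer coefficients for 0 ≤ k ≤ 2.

Take the total order P < Q < R < S < T < U < V < W < X on the vertex set. Then K (dimension 2) consists of the simplices:

  0-simplices (9): P, Q, R, S, T, U, V, W, X
  1-simplices (27): PQ, PR, PT, PU, PW, PX, QR, QS, QT, QU, QV, RS, RT, RV, RX, ST, SU, SW, SX, TV, TW, UV, UW, UX, VW, VX, WX
  2-simplices (18): PQR, PQU, PRT, PTW, PUX, PWX, QRV, QST, QSU, QTV, RST, RSX, RVX, SUW, SWX, TVW, UVW, UVX

so the chain groups are C_0 ≅ Z^9, C_1 ≅ Z^27, C_2 ≅ Z^18.

The boundary map ∂_1: C_1 → C_0 sends each edge [p,q] (with p < q) to q − p. For instance
  ∂UW = W − U.
This gives a 9×27 integer matrix of rank 8; reducing to Smith normal form yields diagonal entries (1,1,1,1,1,1,1,1).

Boundary ∂_2: C_2 → C_1 sends each 2-simplex [p,q,r] to [q,r] − [p,r] + [p,q]. For instance
  ∂PTW = TW − PW + PT,
  ∂TVW = VW − TW + TV.
As a 27×18 matrix over Z this has rank 18, with invariant factors (1,1,1,1,1,1,1,1,1,1,1,1,1,1,1,1,1,2).

From H_k ≅ ker(∂_k) / im(∂_{k+1}) we obtain:

  H_0: rank C_0 − rank ∂_1 = 9 − 8 = 1, and the invariant factors of ∂_1 are all 1, so H_0 ≅ Z.
  H_1: rank ker ∂_1 − rank ∂_2 = (27 − 8) − 18 = 1, and ∂_2 has invariant factor 2 > 1, so H_1 ≅ Z ⊕ Z/2.
  H_2: rank ker ∂_2 − rank ∂_3 = (18 − 18) − 0 = 0, and there is no ∂_3, so H_2 ≅ 0.

As a check, the Euler characteristic is 9 − 27 + 18 = 0, which agrees with 1 − 1 + 0 = 0.

H_0 = Z,  H_1 = Z ⊕ Z/2,  H_2 = 0.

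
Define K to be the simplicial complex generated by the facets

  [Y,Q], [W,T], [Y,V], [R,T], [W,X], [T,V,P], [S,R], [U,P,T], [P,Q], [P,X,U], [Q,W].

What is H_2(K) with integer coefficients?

H_2 = 0.

We work with the vertex ordering P < Q < R < S < T < U < V < W < X < Y. The simplices of K, each written with vertices in increasing order, are:

  0-simplices (10): P, Q, R, S, T, U, V, W, X, Y
  1-simplices (15): PQ, PT, PU, PV, PX, QW, QY, RS, RT, TU, TV, TW, UX, VY, WX
  2-simplices (3): PTU, PTV, PUX

giving chain groups C_0 ≅ Z^10, C_1 ≅ Z^15, C_2 ≅ Z^3.

∂_1: C_1 → C_0 sends each edge [p,q] (with p < q) to q − p. For instance
  ∂RS = S − R.
The 10×15 boundary matrix has rank 9 and Smith normal form diag(1,1,1,1,1,1,1,1,1).

∂_2: C_2 → C_1 acts by ∂[p,q,r] = [q,r] − [p,r] + [p,q]. For instance
  ∂PTU = TU − PU + PT,
  ∂PTV = TV − PV + PT.
As a 15×3 matrix over Z this has rank 3, with invariant factors (1,1,1).

Computing H_k = (kernel of ∂_k) / (image of ∂_{k+1}):

  H_2: rank ker ∂_2 − rank ∂_3 = (3 − 3) − 0 = 0, and there is no ∂_3, so H_2 = 0.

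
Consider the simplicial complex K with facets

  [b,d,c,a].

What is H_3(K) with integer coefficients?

Fix the vertex order a < b < c < d and write every simplex with vertices in increasing order. Then dim K = 3 and the simplices of K are:

  0-simplices (4): a, b, c, d
  1-simplices (6): ab, ac, ad, bc, bd, cd
  2-simplices (4): abc, abd, acd, bcd
  3-simplices (1): abcd

giving chain groups C_0 ≅ Z^4, C_1 ≅ Z^6, C_2 ≅ Z^4, C_3 ≅ Z^1.

The boundary map ∂_1: C_1 → C_0 sends each edge [p,q] (with p < q) to q − p. For instance
  ∂ad = d − a.
This gives a 4×6 integer matrix of rank 3; reducing to Smith normal form yields diagonal entries (1,1,1).

The boundary map ∂_2: C_2 → C_1 maps a triangle to the signed sum of its edges. For instance
  ∂abd = bd − ad + ab,
  ∂bcd = cd − bd + bc.
The 6×4 boundary matrix has rank 3 and Smith normal form diag(1,1,1).

The boundary map ∂_3: C_3 → C_2 sends each 3-simplex σ to the alternating sum Σ_i (−1)^i (σ with its i-th vertex removed). For instance
  ∂abcd = bcd − acd + abd − abc.
The resulting 4×1 matrix has rank 1, and its Smith normal form has invariant factors (1).

From H_k ≅ ker(∂_k) / im(∂_{k+1}) we obtain:

  H_3: rank ker ∂_3 − rank ∂_4 = (1 − 1) − 0 = 0, and there is no ∂_4, so H_3 = 0.

H_3 ≅ 0.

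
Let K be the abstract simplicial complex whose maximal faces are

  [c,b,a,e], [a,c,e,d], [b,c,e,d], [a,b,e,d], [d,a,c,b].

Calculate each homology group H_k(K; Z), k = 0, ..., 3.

H_0 ≅ Z,  H_1 = 0,  H_2 = 0,  H_3 ≅ Z.

Order the vertices as a < b < c < d < e. Listing each simplex with vertices in this order, K has dimension 3 with simplices:

  0-simplices (5): a, b, c, d, e
  1-simplices (10): ab, ac, ad, ae, bc, bd, be, cd, ce, de
  2-simplices (10): abc, abd, abe, acd, ace, ade, bcd, bce, bde, cde
  3-simplices (5): abcd, abce, abde, acde, bcde

so the chain groups are C_0 ≅ Z^5, C_1 ≅ Z^10, C_2 ≅ Z^10, C_3 ≅ Z^5.

The boundary map ∂_1: C_1 → C_0 maps an edge to its endpoints' difference, ∂[p,q] = q − p.
As a 5×10 matrix over Z this has rank 4, with invariant factors (1,1,1,1).

Boundary ∂_2: C_2 → C_1 maps a triangle to the signed sum of its edges. For instance
  ∂abd = bd − ad + ab,
  ∂bde = de − be + bd.
This gives a 10×10 integer matrix of rank 6; reducing to Smith normal form yields diagonal entries (1,1,1,1,1,1).

The boundary map ∂_3: C_3 → C_2 sends each 3-simplex σ to the alternating sum Σ_i (−1)^i (σ with its i-th vertex removed). For instance
  ∂abcd = bcd − acd + abd − abc,
  ∂bcde = cde − bde + bce − bcd.
This gives a 10×5 integer matrix of rank 4; reducing to Smith normal form yields diagonal entries (1,1,1,1).

Computing H_k = (kernel of ∂_k) / (image of ∂_{k+1}):

  H_0: rank C_0 − rank ∂_1 = 5 − 4 = 1, and the invariant factors of ∂_1 are all 1, so H_0 = Z.
  H_1: rank ker ∂_1 − rank ∂_2 = (10 − 4) − 6 = 0, and the invariant factors of ∂_2 are all 1, so H_1 = 0.
  H_2: rank ker ∂_2 − rank ∂_3 = (10 − 6) − 4 = 0, and the invariant factors of ∂_3 are all 1, so H_2 = 0.
  H_3: rank ker ∂_3 − rank ∂_4 = (5 − 4) − 0 = 1, and there is no ∂_4, so H_3 = Z.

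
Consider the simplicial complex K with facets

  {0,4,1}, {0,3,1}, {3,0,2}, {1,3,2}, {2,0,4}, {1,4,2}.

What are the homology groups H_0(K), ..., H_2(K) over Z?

H_0 = Z,  H_1 = 0,  H_2 = Z.

Fix the vertex order 0 < 1 < 2 < 3 < 4 and write every simplex with vertices in increasing order. Then dim K = 2 and the simplices of K are:

  0-simplices (5): [0], [1], [2], [3], [4]
  1-simplices (9): [0,1], [0,2], [0,3], [0,4], [1,2], [1,3], [1,4], [2,3], [2,4]
  2-simplices (6): [0,1,3], [0,1,4], [0,2,3], [0,2,4], [1,2,3], [1,2,4]

giving chain groups C_0 ≅ Z^5, C_1 ≅ Z^9, C_2 ≅ Z^6.

Boundary ∂_1: C_1 → C_0 maps an edge to its endpoints' difference, ∂[p,q] = q − p.
This gives a 5×9 integer matrix of rank 4; reducing to Smith normal form yields diagonal entries (1,1,1,1).

∂_2: C_2 → C_1 maps a triangle to the signed sum of its edges. For instance
  ∂[1,2,4] = [2,4] − [1,4] + [1,2],
  ∂[0,1,4] = [1,4] − [0,4] + [0,1].
This gives a 9×6 integer matrix of rank 5; reducing to Smith normal form yields diagonal entries (1,1,1,1,1).

Now H_k = ker ∂_k / im ∂_{k+1}, so:

  H_0: rank C_0 − rank ∂_1 = 5 − 4 = 1, and the invariant factors of ∂_1 are all 1, so H_0 = Z.
  H_1: rank ker ∂_1 − rank ∂_2 = (9 − 4) − 5 = 0, and the invariant factors of ∂_2 are all 1, so H_1 = 0.
  H_2: rank ker ∂_2 − rank ∂_3 = (6 − 5) − 0 = 1, and there is no ∂_3, so H_2 = Z.

(K is a triangulation of the 2-sphere S^2.)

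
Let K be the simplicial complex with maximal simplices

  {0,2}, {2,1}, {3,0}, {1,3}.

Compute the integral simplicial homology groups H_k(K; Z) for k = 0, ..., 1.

Order the vertices as 0 < 1 < 2 < 3. Listing each simplex with vertices in this order, K has dimension 1 with simplices:

  0-simplices (4): [0], [1], [2], [3]
  1-simplices (4): [0,2], [0,3], [1,2], [1,3]

giving chain groups C_0 ≅ Z^4, C_1 ≅ Z^4.

∂_1: C_1 → C_0 is given by ∂[p,q] = [q] − [p]. For instance
  ∂[0,3] = [3] − [0].
This gives a 4×4 integer matrix of rank 3; reducing to Smith normal form yields diagonal entries (1,1,1).

From H_k ≅ ker(∂_k) / im(∂_{k+1}) we obtain:

  H_0: rank C_0 − rank ∂_1 = 4 − 3 = 1, and the invariant factors of ∂_1 are all 1, so H_0 ≅ Z.
  H_1: rank ker ∂_1 − rank ∂_2 = (4 − 3) − 0 = 1, and there is no ∂_2, so H_1 ≅ Z.

(K is a triangulation of the circle S^1.)

H_0 = Z,  H_1 = Z.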